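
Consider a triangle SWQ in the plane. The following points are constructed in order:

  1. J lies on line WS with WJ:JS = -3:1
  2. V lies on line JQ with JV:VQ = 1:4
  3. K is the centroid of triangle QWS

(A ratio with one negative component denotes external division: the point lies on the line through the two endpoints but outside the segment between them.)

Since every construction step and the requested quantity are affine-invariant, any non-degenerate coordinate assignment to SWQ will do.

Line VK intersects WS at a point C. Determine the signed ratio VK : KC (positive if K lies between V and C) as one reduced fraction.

VK:KC = -2/5

Choose coordinates S = (0, 0), W = (1, 0), Q = (0, 1).
1. J lies on line WS with WJ:JS = -3:1 ⇒ J = (-1/2, 0)
2. V lies on line JQ with JV:VQ = 1:4 ⇒ V = (-2/5, 1/5)
3. K is the centroid of triangle QWS ⇒ K = (1/3, 1/3)
line VK meets WS at C = (-3/2, 0)
K = V + t·(C−V) with t = -2/3, so VK:KC = -2/3:5/3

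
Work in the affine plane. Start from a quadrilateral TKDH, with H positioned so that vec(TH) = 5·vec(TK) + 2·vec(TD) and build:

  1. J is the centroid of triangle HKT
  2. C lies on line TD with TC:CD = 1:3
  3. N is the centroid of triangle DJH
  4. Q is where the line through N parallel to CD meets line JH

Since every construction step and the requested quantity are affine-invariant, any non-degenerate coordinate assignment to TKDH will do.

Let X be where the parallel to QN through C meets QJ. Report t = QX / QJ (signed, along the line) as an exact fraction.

Set T = (0, 0), K = (1, 0), D = (0, 1), H = (5, 2); any affine frame gives the same invariant.
1. J is the centroid of triangle HKT ⇒ J = (2, 2/3)
2. C lies on line TD with TC:CD = 1:3 ⇒ C = (0, 1/4)
3. N is the centroid of triangle DJH ⇒ N = (7/3, 11/9)
4. Q is where the line through N parallel to CD meets line JH ⇒ Q = (7/3, 22/27)
through C parallel to QN: direction (0, 11/27); meets QJ at X = (0, -2/9)
X = Q + t·(J−Q) with t = 7

t = 7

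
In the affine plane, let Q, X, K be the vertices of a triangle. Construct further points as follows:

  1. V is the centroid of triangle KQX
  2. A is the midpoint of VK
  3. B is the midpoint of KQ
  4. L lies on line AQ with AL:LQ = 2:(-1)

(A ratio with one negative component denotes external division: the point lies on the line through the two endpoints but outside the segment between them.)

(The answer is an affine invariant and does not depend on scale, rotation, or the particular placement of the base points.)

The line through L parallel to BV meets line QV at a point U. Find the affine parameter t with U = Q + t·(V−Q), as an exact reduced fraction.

t = -3/2

Work in coordinates with Q = (0, 0), X = (1, 0), K = (0, 1).
1. V is the centroid of triangle KQX ⇒ V = (1/3, 1/3)
2. A is the midpoint of VK ⇒ A = (1/6, 2/3)
3. B is the midpoint of KQ ⇒ B = (0, 1/2)
4. L lies on line AQ with AL:LQ = 2:(-1) ⇒ L = (-1/6, -2/3)
through L parallel to BV: direction (1/3, -1/6); meets QV at U = (-1/2, -1/2)
U = Q + t·(V−Q) with t = -3/2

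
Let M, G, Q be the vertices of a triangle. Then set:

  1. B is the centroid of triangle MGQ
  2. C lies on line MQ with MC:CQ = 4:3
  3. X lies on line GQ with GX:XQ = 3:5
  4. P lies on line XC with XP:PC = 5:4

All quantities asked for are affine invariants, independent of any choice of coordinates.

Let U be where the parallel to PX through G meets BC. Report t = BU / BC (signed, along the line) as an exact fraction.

t = -13/14

Choose coordinates M = (0, 0), G = (1, 0), Q = (0, 1).
1. B is the centroid of triangle MGQ ⇒ B = (1/3, 1/3)
2. C lies on line MQ with MC:CQ = 4:3 ⇒ C = (0, 4/7)
3. X lies on line GQ with GX:XQ = 3:5 ⇒ X = (5/8, 3/8)
4. P lies on line XC with XP:PC = 5:4 ⇒ P = (5/18, 61/126)
through G parallel to PX: direction (25/72, -55/504); meets BC at U = (9/14, 11/98)
U = B + t·(C−B) with t = -13/14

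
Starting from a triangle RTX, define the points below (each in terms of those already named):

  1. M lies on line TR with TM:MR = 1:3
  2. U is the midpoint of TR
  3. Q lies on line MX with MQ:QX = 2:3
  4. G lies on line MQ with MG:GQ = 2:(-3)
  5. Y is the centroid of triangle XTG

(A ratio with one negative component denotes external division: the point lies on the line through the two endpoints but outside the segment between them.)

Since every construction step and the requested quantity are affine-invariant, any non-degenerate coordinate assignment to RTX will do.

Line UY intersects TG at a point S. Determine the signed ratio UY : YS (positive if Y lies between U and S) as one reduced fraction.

UY:YS = 5/3

Set R = (0, 0), T = (1, 0), X = (0, 1); any affine frame gives the same invariant.
1. M lies on line TR with TM:MR = 1:3 ⇒ M = (3/4, 0)
2. U is the midpoint of TR ⇒ U = (1/2, 0)
3. Q lies on line MX with MQ:QX = 2:3 ⇒ Q = (9/20, 2/5)
4. G lies on line MQ with MG:GQ = 2:(-3) ⇒ G = (27/20, -4/5)
5. Y is the centroid of triangle XTG ⇒ Y = (47/60, 1/15)
line UY meets TG at S = (143/150, 8/75)
Y = U + t·(S−U) with t = 5/8, so UY:YS = 5/8:3/8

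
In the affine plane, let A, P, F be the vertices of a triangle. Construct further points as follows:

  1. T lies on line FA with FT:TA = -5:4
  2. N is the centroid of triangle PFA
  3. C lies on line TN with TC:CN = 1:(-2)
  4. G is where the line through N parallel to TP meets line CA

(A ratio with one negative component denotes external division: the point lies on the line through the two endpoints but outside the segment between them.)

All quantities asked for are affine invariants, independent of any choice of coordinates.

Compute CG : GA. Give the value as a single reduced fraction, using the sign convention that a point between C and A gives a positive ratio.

CG:GA = 6

Choose coordinates A = (0, 0), P = (1, 0), F = (0, 1).
1. T lies on line FA with FT:TA = -5:4 ⇒ T = (0, -4)
2. N is the centroid of triangle PFA ⇒ N = (1/3, 1/3)
3. C lies on line TN with TC:CN = 1:(-2) ⇒ C = (-1/3, -25/3)
4. G is where the line through N parallel to TP meets line CA ⇒ G = (-1/21, -25/21)
G = C + t·(A−C) with t = 6/7, so CG:GA = t:(1−t) = 6/7:1/7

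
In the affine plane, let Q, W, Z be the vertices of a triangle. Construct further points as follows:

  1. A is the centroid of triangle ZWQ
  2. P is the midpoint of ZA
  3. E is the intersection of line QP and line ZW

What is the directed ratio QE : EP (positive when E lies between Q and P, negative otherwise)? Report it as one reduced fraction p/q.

Work in coordinates with Q = (0, 0), W = (1, 0), Z = (0, 1).
1. A is the centroid of triangle ZWQ ⇒ A = (1/3, 1/3)
2. P is the midpoint of ZA ⇒ P = (1/6, 2/3)
3. E is the intersection of line QP and line ZW ⇒ E = (1/5, 4/5)
E = Q + t·(P−Q) with t = 6/5, so QE:EP = t:(1−t) = 6/5:-1/5

QE:EP = -6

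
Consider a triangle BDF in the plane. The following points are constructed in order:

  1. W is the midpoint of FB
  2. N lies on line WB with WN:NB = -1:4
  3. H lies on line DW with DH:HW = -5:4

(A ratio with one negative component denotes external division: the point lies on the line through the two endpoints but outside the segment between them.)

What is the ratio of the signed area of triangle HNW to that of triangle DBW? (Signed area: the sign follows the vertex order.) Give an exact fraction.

[HNW]:[DBW] = 4/3

Work in coordinates with B = (0, 0), D = (1, 0), F = (0, 1).
1. W is the midpoint of FB ⇒ W = (0, 1/2)
2. N lies on line WB with WN:NB = -1:4 ⇒ N = (0, 2/3)
3. H lies on line DW with DH:HW = -5:4 ⇒ H = (-4, 5/2)
2·[HNW] = -2/3, 2·[DBW] = -1/2
[HNW]:[DBW] = -2/3:-1/2 = 4/3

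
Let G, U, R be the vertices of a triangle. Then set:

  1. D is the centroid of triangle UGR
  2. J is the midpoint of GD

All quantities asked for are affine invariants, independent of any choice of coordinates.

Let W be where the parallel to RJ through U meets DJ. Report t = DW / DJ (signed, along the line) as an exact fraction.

t = -3

Assign G = (0, 0), U = (1, 0), R = (0, 1) — the answer is frame-independent, so this choice is without loss of generality.
1. D is the centroid of triangle UGR ⇒ D = (1/3, 1/3)
2. J is the midpoint of GD ⇒ J = (1/6, 1/6)
through U parallel to RJ: direction (1/6, -5/6); meets DJ at W = (5/6, 5/6)
W = D + t·(J−D) with t = -3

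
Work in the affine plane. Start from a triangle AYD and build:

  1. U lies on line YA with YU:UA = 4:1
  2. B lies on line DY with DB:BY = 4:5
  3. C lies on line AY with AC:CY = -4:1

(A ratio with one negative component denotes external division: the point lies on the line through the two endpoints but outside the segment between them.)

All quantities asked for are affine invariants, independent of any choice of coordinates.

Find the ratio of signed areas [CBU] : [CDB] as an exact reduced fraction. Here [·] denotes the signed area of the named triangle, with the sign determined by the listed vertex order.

Set A = (0, 0), Y = (1, 0), D = (0, 1); any affine frame gives the same invariant.
1. U lies on line YA with YU:UA = 4:1 ⇒ U = (1/5, 0)
2. B lies on line DY with DB:BY = 4:5 ⇒ B = (4/9, 5/9)
3. C lies on line AY with AC:CY = -4:1 ⇒ C = (4/3, 0)
2·[CBU] = 17/27, 2·[CDB] = 4/27
[CBU]:[CDB] = 17/27:4/27 = 17/4

[CBU]:[CDB] = 17/4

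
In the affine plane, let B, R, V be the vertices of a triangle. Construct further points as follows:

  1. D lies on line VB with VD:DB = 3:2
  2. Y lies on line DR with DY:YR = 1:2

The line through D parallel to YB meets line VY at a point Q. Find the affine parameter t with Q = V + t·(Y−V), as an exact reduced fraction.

Choose coordinates B = (0, 0), R = (1, 0), V = (0, 1).
1. D lies on line VB with VD:DB = 3:2 ⇒ D = (0, 2/5)
2. Y lies on line DR with DY:YR = 1:2 ⇒ Y = (1/3, 4/15)
through D parallel to YB: direction (-1/3, -4/15); meets VY at Q = (1/5, 14/25)
Q = V + t·(Y−V) with t = 3/5

t = 3/5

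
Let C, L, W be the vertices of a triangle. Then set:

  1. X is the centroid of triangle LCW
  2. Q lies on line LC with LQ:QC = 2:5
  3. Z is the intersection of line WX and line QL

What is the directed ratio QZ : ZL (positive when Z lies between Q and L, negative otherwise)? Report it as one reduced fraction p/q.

QZ:ZL = -3/7

Choose coordinates C = (0, 0), L = (1, 0), W = (0, 1).
1. X is the centroid of triangle LCW ⇒ X = (1/3, 1/3)
2. Q lies on line LC with LQ:QC = 2:5 ⇒ Q = (5/7, 0)
3. Z is the intersection of line WX and line QL ⇒ Z = (1/2, 0)
Z = Q + t·(L−Q) with t = -3/4, so QZ:ZL = t:(1−t) = -3/4:7/4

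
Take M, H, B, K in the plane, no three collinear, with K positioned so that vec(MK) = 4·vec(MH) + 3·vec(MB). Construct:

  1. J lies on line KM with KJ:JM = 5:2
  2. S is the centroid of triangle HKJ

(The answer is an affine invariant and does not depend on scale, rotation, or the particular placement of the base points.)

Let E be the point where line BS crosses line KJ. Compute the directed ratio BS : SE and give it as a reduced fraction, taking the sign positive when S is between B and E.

BS:SE = -5

Choose coordinates M = (0, 0), H = (1, 0), B = (0, 1), K = (4, 3).
1. J lies on line KM with KJ:JM = 5:2 ⇒ J = (8/7, 6/7)
2. S is the centroid of triangle HKJ ⇒ S = (43/21, 9/7)
line BS meets KJ at E = (172/105, 43/35)
S = B + t·(E−B) with t = 5/4, so BS:SE = 5/4:-1/4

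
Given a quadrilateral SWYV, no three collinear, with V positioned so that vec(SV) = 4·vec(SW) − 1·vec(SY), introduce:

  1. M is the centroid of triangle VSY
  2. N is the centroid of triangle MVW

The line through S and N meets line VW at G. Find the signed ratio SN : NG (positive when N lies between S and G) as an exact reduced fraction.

SN:NG = -10

Set S = (0, 0), W = (1, 0), Y = (0, 1), V = (4, -1); any affine frame gives the same invariant.
1. M is the centroid of triangle VSY ⇒ M = (4/3, 0)
2. N is the centroid of triangle MVW ⇒ N = (19/9, -1/3)
line SN meets VW at G = (19/10, -3/10)
N = S + t·(G−S) with t = 10/9, so SN:NG = 10/9:-1/9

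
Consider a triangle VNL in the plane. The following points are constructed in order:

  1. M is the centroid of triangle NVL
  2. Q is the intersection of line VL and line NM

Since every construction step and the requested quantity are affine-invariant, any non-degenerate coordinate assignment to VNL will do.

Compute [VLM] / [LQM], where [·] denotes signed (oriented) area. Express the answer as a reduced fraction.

Work in coordinates with V = (0, 0), N = (1, 0), L = (0, 1).
1. M is the centroid of triangle NVL ⇒ M = (1/3, 1/3)
2. Q is the intersection of line VL and line NM ⇒ Q = (0, 1/2)
2·[VLM] = -1/3, 2·[LQM] = 1/6
[VLM]:[LQM] = -1/3:1/6 = -2

[VLM]:[LQM] = -2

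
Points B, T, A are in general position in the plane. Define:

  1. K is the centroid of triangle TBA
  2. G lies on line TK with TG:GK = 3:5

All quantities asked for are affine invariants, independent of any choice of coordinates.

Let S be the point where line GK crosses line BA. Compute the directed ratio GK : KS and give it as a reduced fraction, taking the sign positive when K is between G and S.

Set B = (0, 0), T = (1, 0), A = (0, 1); any affine frame gives the same invariant.
1. K is the centroid of triangle TBA ⇒ K = (1/3, 1/3)
2. G lies on line TK with TG:GK = 3:5 ⇒ G = (3/4, 1/8)
line GK meets BA at S = (0, 1/2)
K = G + t·(S−G) with t = 5/9, so GK:KS = 5/9:4/9

GK:KS = 5/4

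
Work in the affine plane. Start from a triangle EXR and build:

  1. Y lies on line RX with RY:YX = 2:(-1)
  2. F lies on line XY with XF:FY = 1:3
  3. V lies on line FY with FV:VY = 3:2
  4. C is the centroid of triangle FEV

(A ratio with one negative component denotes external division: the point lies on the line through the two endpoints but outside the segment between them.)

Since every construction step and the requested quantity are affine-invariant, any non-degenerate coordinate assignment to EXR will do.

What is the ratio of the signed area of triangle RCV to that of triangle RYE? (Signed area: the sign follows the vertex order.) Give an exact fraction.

Choose coordinates E = (0, 0), X = (1, 0), R = (0, 1).
1. Y lies on line RX with RY:YX = 2:(-1) ⇒ Y = (2, -1)
2. F lies on line XY with XF:FY = 1:3 ⇒ F = (5/4, -1/4)
3. V lies on line FY with FV:VY = 3:2 ⇒ V = (17/10, -7/10)
4. C is the centroid of triangle FEV ⇒ C = (59/60, -19/60)
2·[RCV] = 17/30, 2·[RYE] = -2
[RCV]:[RYE] = 17/30:-2 = -17/60

[RCV]:[RYE] = -17/60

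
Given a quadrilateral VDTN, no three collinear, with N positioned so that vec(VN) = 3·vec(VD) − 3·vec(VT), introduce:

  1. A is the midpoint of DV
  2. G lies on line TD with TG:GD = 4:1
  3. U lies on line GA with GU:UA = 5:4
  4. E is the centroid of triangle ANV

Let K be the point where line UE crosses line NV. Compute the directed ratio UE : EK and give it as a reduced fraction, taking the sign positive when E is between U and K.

Set V = (0, 0), D = (1, 0), T = (0, 1), N = (3, -3); any affine frame gives the same invariant.
1. A is the midpoint of DV ⇒ A = (1/2, 0)
2. G lies on line TD with TG:GD = 4:1 ⇒ G = (4/5, 1/5)
3. U lies on line GA with GU:UA = 5:4 ⇒ U = (19/30, 4/45)
4. E is the centroid of triangle ANV ⇒ E = (7/6, -1)
line UE meets NV at K = (199/150, -199/150)
E = U + t·(K−U) with t = 10/13, so UE:EK = 10/13:3/13

UE:EK = 10/3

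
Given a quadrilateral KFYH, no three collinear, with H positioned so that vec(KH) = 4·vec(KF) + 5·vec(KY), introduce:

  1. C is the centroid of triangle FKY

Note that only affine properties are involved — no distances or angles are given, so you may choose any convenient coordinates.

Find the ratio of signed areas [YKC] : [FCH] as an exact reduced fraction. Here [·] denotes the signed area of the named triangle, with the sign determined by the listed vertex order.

Work in coordinates with K = (0, 0), F = (1, 0), Y = (0, 1), H = (4, 5).
1. C is the centroid of triangle FKY ⇒ C = (1/3, 1/3)
2·[YKC] = 1/3, 2·[FCH] = -13/3
[YKC]:[FCH] = 1/3:-13/3 = -1/13

[YKC]:[FCH] = -1/13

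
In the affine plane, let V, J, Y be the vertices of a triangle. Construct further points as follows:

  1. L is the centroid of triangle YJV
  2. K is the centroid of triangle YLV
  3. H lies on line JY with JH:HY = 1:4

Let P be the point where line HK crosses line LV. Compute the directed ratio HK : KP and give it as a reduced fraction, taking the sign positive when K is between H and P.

HK:KP = -14/5

Work in coordinates with V = (0, 0), J = (1, 0), Y = (0, 1).
1. L is the centroid of triangle YJV ⇒ L = (1/3, 1/3)
2. K is the centroid of triangle YLV ⇒ K = (1/9, 4/9)
3. H lies on line JY with JH:HY = 1:4 ⇒ H = (4/5, 1/5)
line HK meets LV at P = (5/14, 5/14)
K = H + t·(P−H) with t = 14/9, so HK:KP = 14/9:-5/9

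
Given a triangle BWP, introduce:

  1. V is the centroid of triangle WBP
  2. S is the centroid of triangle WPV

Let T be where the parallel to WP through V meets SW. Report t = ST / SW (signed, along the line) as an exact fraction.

Set B = (0, 0), W = (1, 0), P = (0, 1); any affine frame gives the same invariant.
1. V is the centroid of triangle WBP ⇒ V = (1/3, 1/3)
2. S is the centroid of triangle WPV ⇒ S = (4/9, 4/9)
through V parallel to WP: direction (-1, 1); meets SW at T = (-2/3, 4/3)
T = S + t·(W−S) with t = -2

t = -2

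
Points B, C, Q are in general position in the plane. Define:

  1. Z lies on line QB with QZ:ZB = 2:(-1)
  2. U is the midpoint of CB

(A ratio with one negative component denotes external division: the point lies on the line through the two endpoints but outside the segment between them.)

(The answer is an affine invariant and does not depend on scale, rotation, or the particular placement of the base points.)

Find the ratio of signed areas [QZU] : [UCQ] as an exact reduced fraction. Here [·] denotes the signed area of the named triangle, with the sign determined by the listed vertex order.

[QZU]:[UCQ] = 2

Work in coordinates with B = (0, 0), C = (1, 0), Q = (0, 1).
1. Z lies on line QB with QZ:ZB = 2:(-1) ⇒ Z = (0, -1)
2. U is the midpoint of CB ⇒ U = (1/2, 0)
2·[QZU] = 1, 2·[UCQ] = 1/2
[QZU]:[UCQ] = 1:1/2 = 2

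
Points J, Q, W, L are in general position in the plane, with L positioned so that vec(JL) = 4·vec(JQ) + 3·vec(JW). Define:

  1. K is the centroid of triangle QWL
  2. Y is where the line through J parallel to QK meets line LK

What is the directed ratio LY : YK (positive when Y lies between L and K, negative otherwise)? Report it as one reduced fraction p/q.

Work in coordinates with J = (0, 0), Q = (1, 0), W = (0, 1), L = (4, 3).
1. K is the centroid of triangle QWL ⇒ K = (5/3, 4/3)
2. Y is where the line through J parallel to QK meets line LK ⇒ Y = (1/9, 2/9)
Y = L + t·(K−L) with t = 5/3, so LY:YK = t:(1−t) = 5/3:-2/3

LY:YK = -5/2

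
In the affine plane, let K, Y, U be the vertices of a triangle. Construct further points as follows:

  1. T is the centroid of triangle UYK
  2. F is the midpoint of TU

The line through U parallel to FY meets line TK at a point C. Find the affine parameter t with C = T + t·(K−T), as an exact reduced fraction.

Set K = (0, 0), Y = (1, 0), U = (0, 1); any affine frame gives the same invariant.
1. T is the centroid of triangle UYK ⇒ T = (1/3, 1/3)
2. F is the midpoint of TU ⇒ F = (1/6, 2/3)
through U parallel to FY: direction (5/6, -2/3); meets TK at C = (5/9, 5/9)
C = T + t·(K−T) with t = -2/3

t = -2/3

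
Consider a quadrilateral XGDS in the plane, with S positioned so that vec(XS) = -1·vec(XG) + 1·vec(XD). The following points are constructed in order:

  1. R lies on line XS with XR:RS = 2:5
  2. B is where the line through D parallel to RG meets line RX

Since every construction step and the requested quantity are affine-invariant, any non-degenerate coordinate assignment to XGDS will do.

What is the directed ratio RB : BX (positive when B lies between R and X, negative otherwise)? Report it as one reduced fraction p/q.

Set X = (0, 0), G = (1, 0), D = (0, 1), S = (-1, 1); any affine frame gives the same invariant.
1. R lies on line XS with XR:RS = 2:5 ⇒ R = (-2/7, 2/7)
2. B is where the line through D parallel to RG meets line RX ⇒ B = (-9/7, 9/7)
B = R + t·(X−R) with t = -7/2, so RB:BX = t:(1−t) = -7/2:9/2

RB:BX = -7/9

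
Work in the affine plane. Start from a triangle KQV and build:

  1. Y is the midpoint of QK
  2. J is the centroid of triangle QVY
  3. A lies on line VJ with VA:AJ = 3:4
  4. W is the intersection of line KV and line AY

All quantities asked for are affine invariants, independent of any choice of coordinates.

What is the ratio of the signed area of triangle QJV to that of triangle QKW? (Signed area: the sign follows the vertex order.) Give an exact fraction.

Assign K = (0, 0), Q = (1, 0), V = (0, 1) — the answer is frame-independent, so this choice is without loss of generality.
1. Y is the midpoint of QK ⇒ Y = (1/2, 0)
2. J is the centroid of triangle QVY ⇒ J = (1/2, 1/3)
3. A lies on line VJ with VA:AJ = 3:4 ⇒ A = (3/14, 5/7)
4. W is the intersection of line KV and line AY ⇒ W = (0, 5/4)
2·[QJV] = -1/6, 2·[QKW] = -5/4
[QJV]:[QKW] = -1/6:-5/4 = 2/15

[QJV]:[QKW] = 2/15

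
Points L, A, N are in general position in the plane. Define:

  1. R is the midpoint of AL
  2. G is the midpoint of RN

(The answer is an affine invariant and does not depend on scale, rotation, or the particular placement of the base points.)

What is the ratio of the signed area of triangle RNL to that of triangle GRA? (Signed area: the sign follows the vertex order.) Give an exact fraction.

[RNL]:[GRA] = 2

Work in coordinates with L = (0, 0), A = (1, 0), N = (0, 1).
1. R is the midpoint of AL ⇒ R = (1/2, 0)
2. G is the midpoint of RN ⇒ G = (1/4, 1/2)
2·[RNL] = 1/2, 2·[GRA] = 1/4
[RNL]:[GRA] = 1/2:1/4 = 2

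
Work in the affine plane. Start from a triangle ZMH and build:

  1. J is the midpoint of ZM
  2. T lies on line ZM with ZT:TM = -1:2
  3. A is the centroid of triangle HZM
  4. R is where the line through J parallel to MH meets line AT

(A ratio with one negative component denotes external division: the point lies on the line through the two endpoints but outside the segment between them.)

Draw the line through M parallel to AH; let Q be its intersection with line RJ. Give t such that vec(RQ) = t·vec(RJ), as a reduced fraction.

t = 13/3

Set Z = (0, 0), M = (1, 0), H = (0, 1); any affine frame gives the same invariant.
1. J is the midpoint of ZM ⇒ J = (1/2, 0)
2. T lies on line ZM with ZT:TM = -1:2 ⇒ T = (-1, 0)
3. A is the centroid of triangle HZM ⇒ A = (1/3, 1/3)
4. R is where the line through J parallel to MH meets line AT ⇒ R = (1/5, 3/10)
through M parallel to AH: direction (-1/3, 2/3); meets RJ at Q = (3/2, -1)
Q = R + t·(J−R) with t = 13/3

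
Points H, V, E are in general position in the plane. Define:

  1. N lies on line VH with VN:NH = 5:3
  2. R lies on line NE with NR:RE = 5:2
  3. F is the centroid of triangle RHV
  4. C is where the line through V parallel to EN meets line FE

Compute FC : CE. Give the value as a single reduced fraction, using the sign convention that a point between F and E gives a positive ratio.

Choose coordinates H = (0, 0), V = (1, 0), E = (0, 1).
1. N lies on line VH with VN:NH = 5:3 ⇒ N = (3/8, 0)
2. R lies on line NE with NR:RE = 5:2 ⇒ R = (3/28, 5/7)
3. F is the centroid of triangle RHV ⇒ F = (31/84, 5/21)
4. C is where the line through V parallel to EN meets line FE ⇒ C = (155/56, -33/7)
C = F + t·(E−F) with t = -13/2, so FC:CE = t:(1−t) = -13/2:15/2

FC:CE = -13/15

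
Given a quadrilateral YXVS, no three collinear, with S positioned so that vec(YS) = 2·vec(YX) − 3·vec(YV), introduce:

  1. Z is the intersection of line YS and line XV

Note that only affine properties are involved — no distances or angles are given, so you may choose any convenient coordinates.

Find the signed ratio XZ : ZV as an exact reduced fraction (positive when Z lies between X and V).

Set Y = (0, 0), X = (1, 0), V = (0, 1), S = (2, -3); any affine frame gives the same invariant.
1. Z is the intersection of line YS and line XV ⇒ Z = (-2, 3)
Z = X + t·(V−X) with t = 3, so XZ:ZV = t:(1−t) = 3:-2

XZ:ZV = -3/2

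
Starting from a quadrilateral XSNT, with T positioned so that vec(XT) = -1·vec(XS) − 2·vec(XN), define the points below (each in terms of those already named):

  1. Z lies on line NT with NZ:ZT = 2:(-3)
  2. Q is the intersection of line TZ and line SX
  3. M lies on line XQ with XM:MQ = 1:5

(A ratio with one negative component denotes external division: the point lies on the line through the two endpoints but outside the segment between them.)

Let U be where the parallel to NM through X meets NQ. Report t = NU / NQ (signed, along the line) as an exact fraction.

t = -1/5

Work in coordinates with X = (0, 0), S = (1, 0), N = (0, 1), T = (-1, -2).
1. Z lies on line NT with NZ:ZT = 2:(-3) ⇒ Z = (2, 7)
2. Q is the intersection of line TZ and line SX ⇒ Q = (-1/3, 0)
3. M lies on line XQ with XM:MQ = 1:5 ⇒ M = (-1/18, 0)
through X parallel to NM: direction (-1/18, -1); meets NQ at U = (1/15, 6/5)
U = N + t·(Q−N) with t = -1/5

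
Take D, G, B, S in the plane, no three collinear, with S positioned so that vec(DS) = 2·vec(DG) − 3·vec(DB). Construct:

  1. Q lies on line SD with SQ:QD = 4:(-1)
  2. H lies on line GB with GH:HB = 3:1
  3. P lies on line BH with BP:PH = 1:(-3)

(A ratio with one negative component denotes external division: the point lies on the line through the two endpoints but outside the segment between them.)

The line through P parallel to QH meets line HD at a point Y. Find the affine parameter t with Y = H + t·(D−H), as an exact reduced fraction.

t = -1/3

Work in coordinates with D = (0, 0), G = (1, 0), B = (0, 1), S = (2, -3).
1. Q lies on line SD with SQ:QD = 4:(-1) ⇒ Q = (-2/3, 1)
2. H lies on line GB with GH:HB = 3:1 ⇒ H = (1/4, 3/4)
3. P lies on line BH with BP:PH = 1:(-3) ⇒ P = (-1/8, 9/8)
through P parallel to QH: direction (11/12, -1/4); meets HD at Y = (1/3, 1)
Y = H + t·(D−H) with t = -1/3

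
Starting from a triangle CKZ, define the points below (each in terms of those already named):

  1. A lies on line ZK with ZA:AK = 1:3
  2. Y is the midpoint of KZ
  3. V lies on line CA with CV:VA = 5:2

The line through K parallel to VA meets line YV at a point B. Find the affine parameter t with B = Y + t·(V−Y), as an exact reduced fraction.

Set C = (0, 0), K = (1, 0), Z = (0, 1); any affine frame gives the same invariant.
1. A lies on line ZK with ZA:AK = 1:3 ⇒ A = (1/4, 3/4)
2. Y is the midpoint of KZ ⇒ Y = (1/2, 1/2)
3. V lies on line CA with CV:VA = 5:2 ⇒ V = (5/28, 15/28)
through K parallel to VA: direction (1/14, 3/14); meets YV at B = (8/7, 3/7)
B = Y + t·(V−Y) with t = -2

t = -2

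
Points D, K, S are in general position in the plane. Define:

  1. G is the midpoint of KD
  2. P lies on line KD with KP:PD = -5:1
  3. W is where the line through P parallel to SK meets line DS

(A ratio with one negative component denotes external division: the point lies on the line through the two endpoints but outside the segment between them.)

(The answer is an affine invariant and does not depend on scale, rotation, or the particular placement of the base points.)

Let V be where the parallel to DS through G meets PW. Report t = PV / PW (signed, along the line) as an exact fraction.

t = 3

Choose coordinates D = (0, 0), K = (1, 0), S = (0, 1).
1. G is the midpoint of KD ⇒ G = (1/2, 0)
2. P lies on line KD with KP:PD = -5:1 ⇒ P = (-1/4, 0)
3. W is where the line through P parallel to SK meets line DS ⇒ W = (0, -1/4)
through G parallel to DS: direction (0, 1); meets PW at V = (1/2, -3/4)
V = P + t·(W−P) with t = 3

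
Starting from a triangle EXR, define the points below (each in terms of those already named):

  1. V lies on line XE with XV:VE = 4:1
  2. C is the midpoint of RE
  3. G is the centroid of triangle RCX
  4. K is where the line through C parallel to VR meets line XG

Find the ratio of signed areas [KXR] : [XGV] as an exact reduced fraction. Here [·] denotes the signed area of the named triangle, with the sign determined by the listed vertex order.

Choose coordinates E = (0, 0), X = (1, 0), R = (0, 1).
1. V lies on line XE with XV:VE = 4:1 ⇒ V = (1/5, 0)
2. C is the midpoint of RE ⇒ C = (0, 1/2)
3. G is the centroid of triangle RCX ⇒ G = (1/3, 1/2)
4. K is where the line through C parallel to VR meets line XG ⇒ K = (-1/17, 27/34)
2·[KXR] = 9/34, 2·[XGV] = 2/5
[KXR]:[XGV] = 9/34:2/5 = 45/68

[KXR]:[XGV] = 45/68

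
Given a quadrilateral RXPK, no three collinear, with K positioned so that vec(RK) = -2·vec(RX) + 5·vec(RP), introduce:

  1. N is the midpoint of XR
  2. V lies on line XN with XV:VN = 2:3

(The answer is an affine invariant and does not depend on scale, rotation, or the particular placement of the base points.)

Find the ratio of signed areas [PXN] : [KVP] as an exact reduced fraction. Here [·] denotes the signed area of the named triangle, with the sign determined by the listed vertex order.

[PXN]:[KVP] = 5/12

Work in coordinates with R = (0, 0), X = (1, 0), P = (0, 1), K = (-2, 5).
1. N is the midpoint of XR ⇒ N = (1/2, 0)
2. V lies on line XN with XV:VN = 2:3 ⇒ V = (4/5, 0)
2·[PXN] = -1/2, 2·[KVP] = -6/5
[PXN]:[KVP] = -1/2:-6/5 = 5/12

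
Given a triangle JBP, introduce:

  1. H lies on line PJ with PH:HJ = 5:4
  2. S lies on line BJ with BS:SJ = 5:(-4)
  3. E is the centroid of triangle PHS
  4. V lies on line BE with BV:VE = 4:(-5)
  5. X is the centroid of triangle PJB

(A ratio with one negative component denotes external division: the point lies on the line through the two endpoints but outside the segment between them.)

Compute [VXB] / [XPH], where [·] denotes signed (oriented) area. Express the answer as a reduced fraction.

[VXB]:[XPH] = 148/15

Work in coordinates with J = (0, 0), B = (1, 0), P = (0, 1).
1. H lies on line PJ with PH:HJ = 5:4 ⇒ H = (0, 4/9)
2. S lies on line BJ with BS:SJ = 5:(-4) ⇒ S = (-4, 0)
3. E is the centroid of triangle PHS ⇒ E = (-4/3, 13/27)
4. V lies on line BE with BV:VE = 4:(-5) ⇒ V = (31/3, -52/27)
5. X is the centroid of triangle PJB ⇒ X = (1/3, 1/3)
2·[VXB] = 148/81, 2·[XPH] = 5/27
[VXB]:[XPH] = 148/81:5/27 = 148/15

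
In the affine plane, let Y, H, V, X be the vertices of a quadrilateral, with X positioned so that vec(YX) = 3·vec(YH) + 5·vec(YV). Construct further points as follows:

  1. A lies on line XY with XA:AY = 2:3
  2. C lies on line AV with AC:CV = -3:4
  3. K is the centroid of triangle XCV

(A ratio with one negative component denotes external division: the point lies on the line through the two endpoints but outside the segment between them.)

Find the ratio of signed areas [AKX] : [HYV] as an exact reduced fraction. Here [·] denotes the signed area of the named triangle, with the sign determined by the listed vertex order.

Work in coordinates with Y = (0, 0), H = (1, 0), V = (0, 1), X = (3, 5).
1. A lies on line XY with XA:AY = 2:3 ⇒ A = (9/5, 3)
2. C lies on line AV with AC:CV = -3:4 ⇒ C = (36/5, 9)
3. K is the centroid of triangle XCV ⇒ K = (17/5, 5)
2·[AKX] = 4/5, 2·[HYV] = -1
[AKX]:[HYV] = 4/5:-1 = -4/5

[AKX]:[HYV] = -4/5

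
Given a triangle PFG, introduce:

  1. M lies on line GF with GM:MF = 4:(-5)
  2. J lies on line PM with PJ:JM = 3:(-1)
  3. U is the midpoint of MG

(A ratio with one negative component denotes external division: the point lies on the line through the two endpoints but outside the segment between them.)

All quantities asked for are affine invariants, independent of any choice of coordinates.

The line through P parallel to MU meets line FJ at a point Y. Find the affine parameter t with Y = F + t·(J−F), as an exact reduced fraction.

Choose coordinates P = (0, 0), F = (1, 0), G = (0, 1).
1. M lies on line GF with GM:MF = 4:(-5) ⇒ M = (-4, 5)
2. J lies on line PM with PJ:JM = 3:(-1) ⇒ J = (-6, 15/2)
3. U is the midpoint of MG ⇒ U = (-2, 3)
through P parallel to MU: direction (2, -2); meets FJ at Y = (15, -15)
Y = F + t·(J−F) with t = -2

t = -2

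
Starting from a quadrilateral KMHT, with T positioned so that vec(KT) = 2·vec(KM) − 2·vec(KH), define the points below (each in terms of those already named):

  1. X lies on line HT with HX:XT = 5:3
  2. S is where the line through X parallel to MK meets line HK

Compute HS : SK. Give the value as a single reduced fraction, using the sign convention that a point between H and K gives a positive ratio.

HS:SK = -15/7

Choose coordinates K = (0, 0), M = (1, 0), H = (0, 1), T = (2, -2).
1. X lies on line HT with HX:XT = 5:3 ⇒ X = (5/4, -7/8)
2. S is where the line through X parallel to MK meets line HK ⇒ S = (0, -7/8)
S = H + t·(K−H) with t = 15/8, so HS:SK = t:(1−t) = 15/8:-7/8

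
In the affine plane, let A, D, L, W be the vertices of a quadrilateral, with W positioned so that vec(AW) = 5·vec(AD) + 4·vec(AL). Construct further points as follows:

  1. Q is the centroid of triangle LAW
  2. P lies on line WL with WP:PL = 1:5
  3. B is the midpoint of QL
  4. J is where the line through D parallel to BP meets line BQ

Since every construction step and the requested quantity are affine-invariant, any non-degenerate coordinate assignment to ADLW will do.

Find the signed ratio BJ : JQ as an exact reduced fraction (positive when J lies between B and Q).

BJ:JQ = -173/148

Assign A = (0, 0), D = (1, 0), L = (0, 1), W = (5, 4) — the answer is frame-independent, so this choice is without loss of generality.
1. Q is the centroid of triangle LAW ⇒ Q = (5/3, 5/3)
2. P lies on line WL with WP:PL = 1:5 ⇒ P = (25/6, 7/2)
3. B is the midpoint of QL ⇒ B = (5/6, 4/3)
4. J is where the line through D parallel to BP meets line BQ ⇒ J = (33/5, 91/25)
J = B + t·(Q−B) with t = 173/25, so BJ:JQ = t:(1−t) = 173/25:-148/25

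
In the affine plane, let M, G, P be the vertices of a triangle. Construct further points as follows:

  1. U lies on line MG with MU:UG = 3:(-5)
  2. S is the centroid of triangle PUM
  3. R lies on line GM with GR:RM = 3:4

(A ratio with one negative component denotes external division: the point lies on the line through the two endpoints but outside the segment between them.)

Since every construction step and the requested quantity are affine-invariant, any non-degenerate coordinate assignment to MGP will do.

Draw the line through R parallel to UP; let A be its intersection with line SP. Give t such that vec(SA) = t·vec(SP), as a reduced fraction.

t = -22/7

Work in coordinates with M = (0, 0), G = (1, 0), P = (0, 1).
1. U lies on line MG with MU:UG = 3:(-5) ⇒ U = (-3/2, 0)
2. S is the centroid of triangle PUM ⇒ S = (-1/2, 1/3)
3. R lies on line GM with GR:RM = 3:4 ⇒ R = (4/7, 0)
through R parallel to UP: direction (3/2, 1); meets SP at A = (-29/14, -37/21)
A = S + t·(P−S) with t = -22/7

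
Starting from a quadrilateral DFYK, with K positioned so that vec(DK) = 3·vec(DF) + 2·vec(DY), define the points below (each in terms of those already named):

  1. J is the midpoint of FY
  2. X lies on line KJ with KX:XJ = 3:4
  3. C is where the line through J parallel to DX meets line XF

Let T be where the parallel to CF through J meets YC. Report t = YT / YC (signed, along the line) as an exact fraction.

t = 1/2

Choose coordinates D = (0, 0), F = (1, 0), Y = (0, 1), K = (3, 2).
1. J is the midpoint of FY ⇒ J = (1/2, 1/2)
2. X lies on line KJ with KX:XJ = 3:4 ⇒ X = (27/14, 19/14)
3. C is where the line through J parallel to DX meets line XF ⇒ C = (565/266, 23/14)
through J parallel to CF: direction (-299/266, -23/14); meets YC at T = (565/532, 37/28)
T = Y + t·(C−Y) with t = 1/2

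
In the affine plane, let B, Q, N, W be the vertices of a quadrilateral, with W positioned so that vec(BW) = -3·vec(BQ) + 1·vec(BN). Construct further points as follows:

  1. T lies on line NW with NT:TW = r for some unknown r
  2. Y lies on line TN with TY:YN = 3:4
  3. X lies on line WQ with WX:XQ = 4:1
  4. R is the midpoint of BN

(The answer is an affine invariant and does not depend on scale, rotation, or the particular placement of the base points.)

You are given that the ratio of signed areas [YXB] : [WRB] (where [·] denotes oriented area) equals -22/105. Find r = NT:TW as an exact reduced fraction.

r = -3/5

Work in coordinates with B = (0, 0), Q = (1, 0), N = (0, 1), W = (-3, 1).
1. With NT:TW = r, write λ = r/(r+1) so T = N + λ·(W−N); T is affine-linear in λ
2. Y lies on line TN with TY:YN = 3:4 ⇒ Y is an affine combination of earlier points and hence also affine-linear in λ
3. X lies on line WQ with WX:XQ = 4:1 ⇒ X = (1/5, 1/5)
4. R is the midpoint of BN ⇒ R = (0, 1/2)
Every point depending on T is an affine combination of T and λ-independent points, so each such coordinate is linear in λ; the λ² term in each signed area is a multiple of (W−N)×(W−N) = 0, so 2·[YXB] and 2·[WRB] are each linear in λ. Evaluating at λ=0 and λ=1:
  2·[YXB] = -12/35·λ − 1/5,   2·[WRB] = -3/2
So [YXB]:[WRB] = (-12/35·λ − 1/5) / (-3/2). Setting this equal to -22/105:
  -12/35·λ − 1/5 = -22/105·(-3/2)  ⇒  λ = -3/2
Then r = λ/(1−λ) = (-3/2)/(5/2) = -3/5. Check: with r = -3/5, T = (9/2, 1) and [YXB]:[WRB] = -22/105 as required.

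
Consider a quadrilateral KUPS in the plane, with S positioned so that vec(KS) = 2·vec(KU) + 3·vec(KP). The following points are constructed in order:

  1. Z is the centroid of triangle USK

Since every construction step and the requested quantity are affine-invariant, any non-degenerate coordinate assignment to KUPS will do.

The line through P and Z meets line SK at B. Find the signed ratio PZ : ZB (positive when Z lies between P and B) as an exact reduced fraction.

PZ:ZB = -3

Work in coordinates with K = (0, 0), U = (1, 0), P = (0, 1), S = (2, 3).
1. Z is the centroid of triangle USK ⇒ Z = (1, 1)
line PZ meets SK at B = (2/3, 1)
Z = P + t·(B−P) with t = 3/2, so PZ:ZB = 3/2:-1/2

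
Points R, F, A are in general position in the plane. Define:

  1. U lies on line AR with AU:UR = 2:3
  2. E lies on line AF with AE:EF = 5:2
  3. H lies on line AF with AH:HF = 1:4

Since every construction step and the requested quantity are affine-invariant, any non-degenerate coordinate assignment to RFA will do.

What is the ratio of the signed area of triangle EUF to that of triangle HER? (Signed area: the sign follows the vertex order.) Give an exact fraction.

Choose coordinates R = (0, 0), F = (1, 0), A = (0, 1).
1. U lies on line AR with AU:UR = 2:3 ⇒ U = (0, 3/5)
2. E lies on line AF with AE:EF = 5:2 ⇒ E = (5/7, 2/7)
3. H lies on line AF with AH:HF = 1:4 ⇒ H = (1/5, 4/5)
2·[EUF] = 4/35, 2·[HER] = -18/35
[EUF]:[HER] = 4/35:-18/35 = -2/9

[EUF]:[HER] = -2/9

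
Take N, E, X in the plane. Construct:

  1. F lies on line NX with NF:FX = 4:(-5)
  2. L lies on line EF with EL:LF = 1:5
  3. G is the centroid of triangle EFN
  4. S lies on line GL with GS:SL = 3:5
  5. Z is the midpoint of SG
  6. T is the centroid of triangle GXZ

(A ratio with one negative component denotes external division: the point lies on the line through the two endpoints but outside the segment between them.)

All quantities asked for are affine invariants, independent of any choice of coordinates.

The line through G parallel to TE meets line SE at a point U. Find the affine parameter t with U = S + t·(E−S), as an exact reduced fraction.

t = -13/81

Set N = (0, 0), E = (1, 0), X = (0, 1); any affine frame gives the same invariant.
1. F lies on line NX with NF:FX = 4:(-5) ⇒ F = (0, -4)
2. L lies on line EF with EL:LF = 1:5 ⇒ L = (5/6, -2/3)
3. G is the centroid of triangle EFN ⇒ G = (1/3, -4/3)
4. S lies on line GL with GS:SL = 3:5 ⇒ S = (25/48, -13/12)
5. Z is the midpoint of SG ⇒ Z = (41/96, -29/24)
6. T is the centroid of triangle GXZ ⇒ T = (73/288, -37/72)
through G parallel to TE: direction (215/288, 37/72); meets SE at U = (863/1944, -611/486)
U = S + t·(E−S) with t = -13/81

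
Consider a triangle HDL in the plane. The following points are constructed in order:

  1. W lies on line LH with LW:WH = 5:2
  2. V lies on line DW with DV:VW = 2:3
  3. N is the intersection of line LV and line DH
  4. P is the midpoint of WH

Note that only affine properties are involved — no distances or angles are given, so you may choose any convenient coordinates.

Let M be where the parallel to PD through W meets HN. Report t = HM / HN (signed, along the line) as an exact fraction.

t = 62/21

Choose coordinates H = (0, 0), D = (1, 0), L = (0, 1).
1. W lies on line LH with LW:WH = 5:2 ⇒ W = (0, 2/7)
2. V lies on line DW with DV:VW = 2:3 ⇒ V = (3/5, 4/35)
3. N is the intersection of line LV and line DH ⇒ N = (21/31, 0)
4. P is the midpoint of WH ⇒ P = (0, 1/7)
through W parallel to PD: direction (1, -1/7); meets HN at M = (2, 0)
M = H + t·(N−H) with t = 62/21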